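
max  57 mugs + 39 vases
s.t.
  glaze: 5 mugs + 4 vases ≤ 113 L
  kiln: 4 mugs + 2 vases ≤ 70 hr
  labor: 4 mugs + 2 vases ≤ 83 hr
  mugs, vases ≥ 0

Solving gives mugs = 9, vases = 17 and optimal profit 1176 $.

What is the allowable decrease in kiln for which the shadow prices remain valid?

13.5

Binding constraints: glaze, kiln. The basis is B = [[5,4],[4,2]] with det -6.
Per unit decrease in kiln, x* moves by d = (-0.6667, 0.8333).
The basis stays optimal until mugs reaches 0; allowable decrease = 13.5 hr.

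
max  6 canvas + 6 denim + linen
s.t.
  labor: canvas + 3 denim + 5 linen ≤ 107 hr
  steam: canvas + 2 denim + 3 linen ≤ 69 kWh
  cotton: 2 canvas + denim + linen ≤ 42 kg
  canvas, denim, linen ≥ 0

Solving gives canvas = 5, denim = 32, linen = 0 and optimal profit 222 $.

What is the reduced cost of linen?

Binding: steam and cotton. Non-binding: labor (6 unused).
By complementary slackness, y = 0 for the non-binding constraint.
Dual feasibility on the basic columns requires 1·y_steam + 2·y_cotton = 6, 2·y_steam + 1·y_cotton = 6.
Solving: y_steam = 2, y_cotton = 2.
Reduced cost of linen: c₃ − yᵀa₃ = 1 − (2·3 + 2·1) = 1 − 8 = -7.

-7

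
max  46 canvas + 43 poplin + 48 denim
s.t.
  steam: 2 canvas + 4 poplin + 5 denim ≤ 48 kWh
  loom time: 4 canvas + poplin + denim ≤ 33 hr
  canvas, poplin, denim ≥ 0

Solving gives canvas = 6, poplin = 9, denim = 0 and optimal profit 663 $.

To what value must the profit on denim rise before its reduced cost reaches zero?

52

Both steam and loom time are binding at x*.
Dual feasibility on the basic columns requires 2·y_steam + 4·y_loom time = 46, 4·y_steam + 1·y_loom time = 43.
Solving: y_steam = 9, y_loom time = 7.
denim enters the basis when its profit ≥ yᵀa₃ = 9·5 + 7·1 = 52.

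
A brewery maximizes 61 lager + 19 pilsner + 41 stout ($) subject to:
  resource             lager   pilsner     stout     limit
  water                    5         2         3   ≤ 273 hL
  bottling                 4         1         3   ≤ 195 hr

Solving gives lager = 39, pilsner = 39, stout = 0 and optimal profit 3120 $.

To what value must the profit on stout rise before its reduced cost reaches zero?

42

At the optimum: water uses 273 of 273 (binding); bottling uses 195 of 195 (binding).
The binding rows give the dual system: 5·y_water + 4·y_bottling = 61 and 2·y_water + 1·y_bottling = 19.
→ y_water = 5 and y_bottling = 9.
stout enters the basis when its profit ≥ yᵀa₃ = 5·3 + 9·3 = 42.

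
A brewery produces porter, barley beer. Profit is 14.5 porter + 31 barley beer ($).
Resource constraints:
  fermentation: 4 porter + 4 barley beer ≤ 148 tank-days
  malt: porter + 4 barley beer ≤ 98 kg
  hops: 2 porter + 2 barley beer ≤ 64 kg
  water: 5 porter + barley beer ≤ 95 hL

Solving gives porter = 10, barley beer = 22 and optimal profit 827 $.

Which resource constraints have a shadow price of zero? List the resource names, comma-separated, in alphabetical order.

fermentation: 128/148 (slack 20)
malt: 98/98 (binding)
hops: 64/64 (binding)
water: 72/95 (slack 23)
By complementary slackness, a constraint with positive slack has shadow price 0 → fermentation, water.

fermentation, water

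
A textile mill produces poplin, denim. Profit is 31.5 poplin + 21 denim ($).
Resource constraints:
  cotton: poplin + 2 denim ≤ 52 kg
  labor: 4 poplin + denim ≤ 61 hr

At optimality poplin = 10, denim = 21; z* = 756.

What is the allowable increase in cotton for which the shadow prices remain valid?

Binding constraints: cotton, labor. The basis is B = [[1,2],[4,1]] with det -7.
Per unit increase in cotton, x* moves by d = (-0.1429, 0.5714).
The basis stays optimal until poplin reaches 0; allowable increase = 70 kg.

70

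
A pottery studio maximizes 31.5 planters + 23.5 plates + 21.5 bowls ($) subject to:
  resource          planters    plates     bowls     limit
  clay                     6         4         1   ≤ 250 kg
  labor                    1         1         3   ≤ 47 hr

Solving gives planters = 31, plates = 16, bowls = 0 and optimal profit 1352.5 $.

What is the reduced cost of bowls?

Both clay and labor are binding at x*.
The binding rows give the dual system: 6·y_clay + 1·y_labor = 31.5 and 4·y_clay + 1·y_labor = 23.5.
→ y_clay = 4 and y_labor = 7.5.
Reduced cost of bowls: c₃ − yᵀa₃ = 21.5 − (4·1 + 7.5·3) = 21.5 − 26.5 = -5.

-5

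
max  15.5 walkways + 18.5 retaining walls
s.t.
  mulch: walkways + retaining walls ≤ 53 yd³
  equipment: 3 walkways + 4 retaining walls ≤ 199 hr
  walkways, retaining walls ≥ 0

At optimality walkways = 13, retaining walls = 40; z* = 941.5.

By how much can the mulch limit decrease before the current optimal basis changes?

Binding constraints: mulch, equipment. The basis is B = [[1,1],[3,4]] with det 1.
Per unit decrease in mulch, x* moves by d = (-4, 3).
The basis stays optimal until walkways reaches 0; allowable decrease = 3.25 yd³.

3.25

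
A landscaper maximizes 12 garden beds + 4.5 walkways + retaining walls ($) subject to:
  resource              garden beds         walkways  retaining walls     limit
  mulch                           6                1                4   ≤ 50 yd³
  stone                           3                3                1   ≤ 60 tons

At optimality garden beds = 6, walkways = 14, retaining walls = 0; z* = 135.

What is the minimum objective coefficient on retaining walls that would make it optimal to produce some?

7

Both mulch and stone are binding at x*.
Dual feasibility on the basic columns requires 6·y_mulch + 3·y_stone = 12, 1·y_mulch + 3·y_stone = 4.5.
Solving: y_mulch = 1.5, y_stone = 1.
retaining walls enters the basis when its profit ≥ yᵀa₃ = 1.5·4 + 1·1 = 7.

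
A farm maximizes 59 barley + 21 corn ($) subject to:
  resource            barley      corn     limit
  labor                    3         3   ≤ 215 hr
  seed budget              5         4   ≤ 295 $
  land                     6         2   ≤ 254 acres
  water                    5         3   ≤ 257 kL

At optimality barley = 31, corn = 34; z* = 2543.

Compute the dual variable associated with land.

At the optimum: labor uses 195 of 215 (slack = 20); seed budget uses 291 of 295 (slack = 4); land uses 254 of 254 (binding); water uses 257 of 257 (binding).
Slack constraints have shadow price 0 (complementary slackness).
Dual feasibility on the basic columns requires 6·y_land + 5·y_water = 59, 2·y_land + 3·y_water = 21.
Solving: y_land = 9, y_water = 1.
Shadow price of land = 9.

9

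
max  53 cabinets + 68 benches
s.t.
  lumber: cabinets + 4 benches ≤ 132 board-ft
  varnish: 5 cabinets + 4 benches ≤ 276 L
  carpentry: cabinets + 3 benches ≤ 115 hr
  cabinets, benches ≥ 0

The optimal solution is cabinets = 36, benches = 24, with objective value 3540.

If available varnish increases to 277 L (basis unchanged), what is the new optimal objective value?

3549

Check each constraint at x*: lumber 132/132 (tight); varnish 276/276 (tight); carpentry 108/115 (slack 7).
Since carpentry is not tight, its dual is 0.
Dual feasibility on the basic columns requires 1·y_lumber + 5·y_varnish = 53, 4·y_lumber + 4·y_varnish = 68.
This yields shadow prices y_lumber = 8, y_varnish = 9.
Δz = y_varnish·Δb = 9 × (1) = 9, so new z* = 3540 + 9 = 3549.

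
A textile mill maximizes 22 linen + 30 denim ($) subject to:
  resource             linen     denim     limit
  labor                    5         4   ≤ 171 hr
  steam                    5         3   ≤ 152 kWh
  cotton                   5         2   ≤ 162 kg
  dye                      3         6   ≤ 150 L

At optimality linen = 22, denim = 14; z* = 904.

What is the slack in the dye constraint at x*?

dye used = 3·22 + 6·14 = 150; slack = 150 − 150 = 0.

0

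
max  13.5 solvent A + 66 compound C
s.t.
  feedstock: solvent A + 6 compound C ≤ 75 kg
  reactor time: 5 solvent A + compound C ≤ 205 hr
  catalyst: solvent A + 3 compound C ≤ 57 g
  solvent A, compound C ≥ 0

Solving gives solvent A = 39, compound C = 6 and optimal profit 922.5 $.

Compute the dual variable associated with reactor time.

Binding: feedstock and catalyst. Non-binding: reactor time (4 unused).
By complementary slackness, y = 0 for the non-binding constraint.
Dual feasibility on the basic columns requires 1·y_feedstock + 1·y_catalyst = 13.5, 6·y_feedstock + 3·y_catalyst = 66.
→ y_feedstock = 8.5 and y_catalyst = 5.
Shadow price of reactor time = 0.

0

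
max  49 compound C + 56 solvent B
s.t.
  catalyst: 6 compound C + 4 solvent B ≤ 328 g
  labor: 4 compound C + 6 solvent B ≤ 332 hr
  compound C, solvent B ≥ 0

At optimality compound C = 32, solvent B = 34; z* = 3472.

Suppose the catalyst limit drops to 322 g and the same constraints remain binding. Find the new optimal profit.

Both catalyst and labor are binding at x*.
From A_Bᵀ y = c: 6·y_catalyst + 4·y_labor = 49; 4·y_catalyst + 6·y_labor = 56.
This yields shadow prices y_catalyst = 3.5, y_labor = 7.
Δz = y_catalyst·Δb = 3.5 × (-6) = -21, so new z* = 3472 − 21 = 3451.

3451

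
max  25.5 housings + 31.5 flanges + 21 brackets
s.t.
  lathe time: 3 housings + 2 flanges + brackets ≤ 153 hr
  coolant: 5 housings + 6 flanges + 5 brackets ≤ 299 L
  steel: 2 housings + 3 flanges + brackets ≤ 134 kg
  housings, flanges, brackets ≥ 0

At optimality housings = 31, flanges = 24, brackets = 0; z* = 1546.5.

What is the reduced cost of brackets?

Binding: coolant and steel. Non-binding: lathe time (12 unused).
Slack constraints have shadow price 0 (complementary slackness).
The binding rows give the dual system: 5·y_coolant + 2·y_steel = 25.5 and 6·y_coolant + 3·y_steel = 31.5.
This yields shadow prices y_coolant = 4.5, y_steel = 1.5.
Reduced cost of brackets: c₃ − yᵀa₃ = 21 − (4.5·5 + 1.5·1) = 21 − 24 = -3.

-3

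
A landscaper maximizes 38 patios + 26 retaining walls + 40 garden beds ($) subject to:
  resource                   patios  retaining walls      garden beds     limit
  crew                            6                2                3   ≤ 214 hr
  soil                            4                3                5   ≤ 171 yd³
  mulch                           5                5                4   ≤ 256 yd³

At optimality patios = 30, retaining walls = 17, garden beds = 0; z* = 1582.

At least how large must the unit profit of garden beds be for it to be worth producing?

43

At the optimum: crew uses 214 of 214 (binding); soil uses 171 of 171 (binding); mulch uses 235 of 256 (slack = 21).
Since mulch is not tight, its dual is 0.
The binding rows give the dual system: 6·y_crew + 4·y_soil = 38 and 2·y_crew + 3·y_soil = 26.
This yields shadow prices y_crew = 1, y_soil = 8.
garden beds enters the basis when its profit ≥ yᵀa₃ = 1·3 + 8·5 = 43.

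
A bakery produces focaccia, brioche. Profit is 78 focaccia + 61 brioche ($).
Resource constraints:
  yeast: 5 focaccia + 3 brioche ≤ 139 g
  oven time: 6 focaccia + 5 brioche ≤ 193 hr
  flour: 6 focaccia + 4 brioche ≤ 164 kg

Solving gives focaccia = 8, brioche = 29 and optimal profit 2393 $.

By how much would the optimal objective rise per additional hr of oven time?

Check each constraint at x*: yeast 127/139 (slack 12); oven time 193/193 (tight); flour 164/164 (tight).
By complementary slackness, y = 0 for the non-binding constraint.
Dual feasibility on the basic columns requires 6·y_oven time + 6·y_flour = 78, 5·y_oven time + 4·y_flour = 61.
This yields shadow prices y_oven time = 9, y_flour = 4.
Shadow price of oven time = 9.

9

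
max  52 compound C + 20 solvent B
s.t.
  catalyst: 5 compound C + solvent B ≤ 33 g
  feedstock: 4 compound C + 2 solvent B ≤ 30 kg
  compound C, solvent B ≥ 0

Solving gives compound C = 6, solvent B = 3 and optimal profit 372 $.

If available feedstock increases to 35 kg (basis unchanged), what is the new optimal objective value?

At the optimum: catalyst uses 33 of 33 (binding); feedstock uses 30 of 30 (binding).
Dual feasibility on the basic columns requires 5·y_catalyst + 4·y_feedstock = 52, 1·y_catalyst + 2·y_feedstock = 20.
→ y_catalyst = 4 and y_feedstock = 8.
Δz = y_feedstock·Δb = 8 × (5) = 40, so new z* = 372 + 40 = 412.

412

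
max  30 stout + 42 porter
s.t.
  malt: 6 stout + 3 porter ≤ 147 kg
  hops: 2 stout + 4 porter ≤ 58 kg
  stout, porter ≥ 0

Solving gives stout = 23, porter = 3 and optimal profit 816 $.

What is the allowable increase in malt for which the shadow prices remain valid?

27

Binding constraints: malt, hops. The basis is B = [[6,3],[2,4]] with det 18.
Per unit increase in malt, x* moves by d = (0.2222, -0.1111).
The basis stays optimal until porter reaches 0; allowable increase = 27 kg.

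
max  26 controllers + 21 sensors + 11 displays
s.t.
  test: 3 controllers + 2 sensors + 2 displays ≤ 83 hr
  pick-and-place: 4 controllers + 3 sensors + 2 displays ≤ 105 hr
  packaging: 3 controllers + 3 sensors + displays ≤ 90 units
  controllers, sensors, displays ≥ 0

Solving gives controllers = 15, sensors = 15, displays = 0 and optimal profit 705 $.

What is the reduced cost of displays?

Check each constraint at x*: test 75/83 (slack 8); pick-and-place 105/105 (tight); packaging 90/90 (tight).
Since test is not tight, its dual is 0.
The binding rows give the dual system: 4·y_pick-and-place + 3·y_packaging = 26 and 3·y_pick-and-place + 3·y_packaging = 21.
Solving: y_pick-and-place = 5, y_packaging = 2.
Reduced cost of displays: c₃ − yᵀa₃ = 11 − (5·2 + 2·1) = 11 − 12 = -1.

-1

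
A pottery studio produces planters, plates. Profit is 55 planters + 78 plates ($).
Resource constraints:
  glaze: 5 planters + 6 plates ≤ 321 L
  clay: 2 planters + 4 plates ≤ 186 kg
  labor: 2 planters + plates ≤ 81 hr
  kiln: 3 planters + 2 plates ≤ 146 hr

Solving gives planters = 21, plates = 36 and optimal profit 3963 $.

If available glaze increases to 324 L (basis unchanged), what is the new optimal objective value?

At the optimum: glaze uses 321 of 321 (binding); clay uses 186 of 186 (binding); labor uses 78 of 81 (slack = 3); kiln uses 135 of 146 (slack = 11).
Since labor, kiln are not tight, their duals are 0.
The binding rows give the dual system: 5·y_glaze + 2·y_clay = 55 and 6·y_glaze + 4·y_clay = 78.
This yields shadow prices y_glaze = 8, y_clay = 7.5.
Δz = y_glaze·Δb = 8 × (3) = 24, so new z* = 3963 + 24 = 3987.

3987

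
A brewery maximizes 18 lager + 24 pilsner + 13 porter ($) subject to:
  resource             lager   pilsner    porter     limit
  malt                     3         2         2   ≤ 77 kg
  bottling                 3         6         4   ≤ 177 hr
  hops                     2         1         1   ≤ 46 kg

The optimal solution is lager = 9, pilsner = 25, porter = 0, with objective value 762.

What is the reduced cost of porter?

Binding: malt and bottling. Non-binding: hops (3 unused).
By complementary slackness, y = 0 for the non-binding constraint.
From A_Bᵀ y = c: 3·y_malt + 3·y_bottling = 18; 2·y_malt + 6·y_bottling = 24.
This yields shadow prices y_malt = 3, y_bottling = 3.
Reduced cost of porter: c₃ − yᵀa₃ = 13 − (3·2 + 3·4) = 13 − 18 = -5.

-5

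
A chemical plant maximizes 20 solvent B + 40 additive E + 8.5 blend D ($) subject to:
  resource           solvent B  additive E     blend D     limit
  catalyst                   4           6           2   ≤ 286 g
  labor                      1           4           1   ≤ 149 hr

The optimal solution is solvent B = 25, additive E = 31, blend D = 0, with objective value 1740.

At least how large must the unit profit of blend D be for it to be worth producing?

Both catalyst and labor are binding at x*.
From A_Bᵀ y = c: 4·y_catalyst + 1·y_labor = 20; 6·y_catalyst + 4·y_labor = 40.
This yields shadow prices y_catalyst = 4, y_labor = 4.
blend D enters the basis when its profit ≥ yᵀa₃ = 4·2 + 4·1 = 12.

12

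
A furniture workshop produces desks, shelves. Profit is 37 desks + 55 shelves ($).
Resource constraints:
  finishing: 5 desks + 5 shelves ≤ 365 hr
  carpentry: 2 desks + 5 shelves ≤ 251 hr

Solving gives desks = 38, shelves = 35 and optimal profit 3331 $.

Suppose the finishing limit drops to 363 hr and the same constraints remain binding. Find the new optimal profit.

Check each constraint at x*: finishing 365/365 (tight); carpentry 251/251 (tight).
From A_Bᵀ y = c: 5·y_finishing + 2·y_carpentry = 37; 5·y_finishing + 5·y_carpentry = 55.
→ y_finishing = 5 and y_carpentry = 6.
Δz = y_finishing·Δb = 5 × (-2) = -10, so new z* = 3331 − 10 = 3321.

3321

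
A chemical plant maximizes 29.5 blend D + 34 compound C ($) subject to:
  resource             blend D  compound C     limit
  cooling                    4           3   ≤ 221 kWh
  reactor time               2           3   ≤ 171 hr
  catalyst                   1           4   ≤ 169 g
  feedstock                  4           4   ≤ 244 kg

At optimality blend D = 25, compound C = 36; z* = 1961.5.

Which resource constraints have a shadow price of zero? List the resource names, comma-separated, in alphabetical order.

cooling: 208/221 (slack 13)
reactor time: 158/171 (slack 13)
catalyst: 169/169 (binding)
feedstock: 244/244 (binding)
By complementary slackness, a constraint with positive slack has shadow price 0 → cooling, reactor time.

cooling, reactor time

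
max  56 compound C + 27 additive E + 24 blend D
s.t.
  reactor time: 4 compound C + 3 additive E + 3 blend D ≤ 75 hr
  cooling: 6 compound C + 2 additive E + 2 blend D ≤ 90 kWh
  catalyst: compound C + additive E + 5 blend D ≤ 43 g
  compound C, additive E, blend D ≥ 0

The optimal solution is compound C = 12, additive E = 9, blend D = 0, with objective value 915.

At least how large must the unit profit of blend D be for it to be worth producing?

27

At the optimum: reactor time uses 75 of 75 (binding); cooling uses 90 of 90 (binding); catalyst uses 21 of 43 (slack = 22).
By complementary slackness, y = 0 for the non-binding constraint.
The binding rows give the dual system: 4·y_reactor time + 6·y_cooling = 56 and 3·y_reactor time + 2·y_cooling = 27.
This yields shadow prices y_reactor time = 5, y_cooling = 6.
blend D enters the basis when its profit ≥ yᵀa₃ = 5·3 + 6·2 = 27.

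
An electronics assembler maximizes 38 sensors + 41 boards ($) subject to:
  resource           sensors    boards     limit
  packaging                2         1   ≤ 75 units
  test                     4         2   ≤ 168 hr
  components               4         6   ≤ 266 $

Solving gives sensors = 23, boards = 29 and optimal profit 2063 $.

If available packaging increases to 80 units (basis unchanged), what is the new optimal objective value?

2103

Check each constraint at x*: packaging 75/75 (tight); test 150/168 (slack 18); components 266/266 (tight).
Since test is not tight, its dual is 0.
The binding rows give the dual system: 2·y_packaging + 4·y_components = 38 and 1·y_packaging + 6·y_components = 41.
This yields shadow prices y_packaging = 8, y_components = 5.5.
Δz = y_packaging·Δb = 8 × (5) = 40, so new z* = 2063 + 40 = 2103.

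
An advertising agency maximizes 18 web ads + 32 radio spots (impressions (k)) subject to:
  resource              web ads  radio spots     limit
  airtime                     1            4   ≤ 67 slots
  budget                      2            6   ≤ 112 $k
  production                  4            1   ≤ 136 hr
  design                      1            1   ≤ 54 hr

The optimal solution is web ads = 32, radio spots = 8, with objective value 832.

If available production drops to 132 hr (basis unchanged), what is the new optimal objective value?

Check each constraint at x*: airtime 64/67 (slack 3); budget 112/112 (tight); production 136/136 (tight); design 40/54 (slack 14).
Since airtime, design are not tight, their duals are 0.
The binding rows give the dual system: 2·y_budget + 4·y_production = 18 and 6·y_budget + 1·y_production = 32.
→ y_budget = 5 and y_production = 2.
Δz = y_production·Δb = 2 × (-4) = -8, so new z* = 832 − 8 = 824.

824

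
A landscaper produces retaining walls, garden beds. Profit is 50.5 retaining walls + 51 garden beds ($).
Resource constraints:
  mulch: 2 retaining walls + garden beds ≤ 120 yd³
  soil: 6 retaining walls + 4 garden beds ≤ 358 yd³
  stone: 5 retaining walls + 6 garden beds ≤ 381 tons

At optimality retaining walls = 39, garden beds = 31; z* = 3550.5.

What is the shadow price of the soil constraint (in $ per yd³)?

3

At the optimum: mulch uses 109 of 120 (slack = 11); soil uses 358 of 358 (binding); stone uses 381 of 381 (binding).
Slack constraints have shadow price 0 (complementary slackness).
Dual feasibility on the basic columns requires 6·y_soil + 5·y_stone = 50.5, 4·y_soil + 6·y_stone = 51.
→ y_soil = 3 and y_stone = 6.5.
Shadow price of soil = 3.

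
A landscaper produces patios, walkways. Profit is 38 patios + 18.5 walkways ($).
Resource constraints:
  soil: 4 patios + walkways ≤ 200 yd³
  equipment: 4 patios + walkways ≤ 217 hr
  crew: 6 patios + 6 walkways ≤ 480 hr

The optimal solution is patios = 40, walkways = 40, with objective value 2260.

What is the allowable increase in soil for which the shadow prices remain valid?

Binding constraints: soil, crew. The basis is B = [[4,1],[6,6]] with det 18.
Per unit increase in soil, x* moves by d = (0.3333, -0.3333).
The basis stays optimal until equipment becomes binding; allowable increase = 17 yd³.

17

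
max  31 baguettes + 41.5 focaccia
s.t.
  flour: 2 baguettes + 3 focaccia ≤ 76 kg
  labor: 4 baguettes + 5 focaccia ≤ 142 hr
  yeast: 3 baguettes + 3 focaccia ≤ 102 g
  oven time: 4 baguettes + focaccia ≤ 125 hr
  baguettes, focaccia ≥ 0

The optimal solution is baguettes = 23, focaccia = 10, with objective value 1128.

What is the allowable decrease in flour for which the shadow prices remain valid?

2

Binding constraints: flour, labor. The basis is B = [[2,3],[4,5]] with det -2.
Per unit decrease in flour, x* moves by d = (2.5, -2).
The basis stays optimal until yeast becomes binding; allowable decrease = 2 kg.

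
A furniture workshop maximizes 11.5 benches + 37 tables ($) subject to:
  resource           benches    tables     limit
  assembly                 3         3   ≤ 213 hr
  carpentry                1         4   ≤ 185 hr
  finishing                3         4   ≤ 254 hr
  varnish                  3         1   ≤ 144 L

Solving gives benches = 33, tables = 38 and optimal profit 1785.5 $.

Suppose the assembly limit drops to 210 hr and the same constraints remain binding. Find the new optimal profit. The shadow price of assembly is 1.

Δb = -3, so new z* = 1785.5 + (1)·(-3) = 1785.5 − 3 = 1782.5.

1782.5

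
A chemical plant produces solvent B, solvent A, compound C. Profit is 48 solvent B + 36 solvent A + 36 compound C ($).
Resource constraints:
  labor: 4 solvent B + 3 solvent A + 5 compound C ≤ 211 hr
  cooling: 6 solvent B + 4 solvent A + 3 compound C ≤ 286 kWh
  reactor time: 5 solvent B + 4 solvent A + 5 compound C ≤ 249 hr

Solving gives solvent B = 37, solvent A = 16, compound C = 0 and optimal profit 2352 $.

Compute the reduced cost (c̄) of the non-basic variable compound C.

-3

At the optimum: labor uses 196 of 211 (slack = 15); cooling uses 286 of 286 (binding); reactor time uses 249 of 249 (binding).
By complementary slackness, y = 0 for the non-binding constraint.
The binding rows give the dual system: 6·y_cooling + 5·y_reactor time = 48 and 4·y_cooling + 4·y_reactor time = 36.
Solving: y_cooling = 3, y_reactor time = 6.
Reduced cost of compound C: c₃ − yᵀa₃ = 36 − (3·3 + 6·5) = 36 − 39 = -3.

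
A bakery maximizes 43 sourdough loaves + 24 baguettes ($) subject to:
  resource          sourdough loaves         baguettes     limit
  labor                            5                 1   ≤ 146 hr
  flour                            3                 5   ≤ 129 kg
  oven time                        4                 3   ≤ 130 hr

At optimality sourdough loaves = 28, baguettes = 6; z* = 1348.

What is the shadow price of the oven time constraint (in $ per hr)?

At the optimum: labor uses 146 of 146 (binding); flour uses 114 of 129 (slack = 15); oven time uses 130 of 130 (binding).
Since flour is not tight, its dual is 0.
From A_Bᵀ y = c: 5·y_labor + 4·y_oven time = 43; 1·y_labor + 3·y_oven time = 24.
This yields shadow prices y_labor = 3, y_oven time = 7.
Shadow price of oven time = 7.

7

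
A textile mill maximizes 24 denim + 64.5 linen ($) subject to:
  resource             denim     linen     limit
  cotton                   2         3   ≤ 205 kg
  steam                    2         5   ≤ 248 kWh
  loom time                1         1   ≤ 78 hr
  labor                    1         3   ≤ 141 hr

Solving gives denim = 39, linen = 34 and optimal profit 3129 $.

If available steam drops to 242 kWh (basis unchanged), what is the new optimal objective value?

Binding: steam and labor. Non-binding: cotton (25 unused), loom time (5 unused).
Since cotton, loom time are not tight, their duals are 0.
The binding rows give the dual system: 2·y_steam + 1·y_labor = 24 and 5·y_steam + 3·y_labor = 64.5.
Solving: y_steam = 7.5, y_labor = 9.
Δz = y_steam·Δb = 7.5 × (-6) = -45, so new z* = 3129 − 45 = 3084.

3084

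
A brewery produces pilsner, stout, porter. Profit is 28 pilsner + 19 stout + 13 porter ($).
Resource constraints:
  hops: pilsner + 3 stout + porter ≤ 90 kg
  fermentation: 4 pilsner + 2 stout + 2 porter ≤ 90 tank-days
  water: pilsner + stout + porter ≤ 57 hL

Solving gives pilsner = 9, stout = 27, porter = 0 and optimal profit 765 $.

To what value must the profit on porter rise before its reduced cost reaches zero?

15

At the optimum: hops uses 90 of 90 (binding); fermentation uses 90 of 90 (binding); water uses 36 of 57 (slack = 21).
Since water is not tight, its dual is 0.
Dual feasibility on the basic columns requires 1·y_hops + 4·y_fermentation = 28, 3·y_hops + 2·y_fermentation = 19.
This yields shadow prices y_hops = 2, y_fermentation = 6.5.
porter enters the basis when its profit ≥ yᵀa₃ = 2·1 + 6.5·2 = 15.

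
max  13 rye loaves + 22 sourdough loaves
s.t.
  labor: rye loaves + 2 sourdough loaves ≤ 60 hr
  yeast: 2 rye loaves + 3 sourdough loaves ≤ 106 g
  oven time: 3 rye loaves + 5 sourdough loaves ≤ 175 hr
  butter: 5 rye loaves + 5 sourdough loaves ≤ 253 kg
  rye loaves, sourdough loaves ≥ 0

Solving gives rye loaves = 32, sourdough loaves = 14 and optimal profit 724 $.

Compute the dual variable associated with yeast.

Binding: labor and yeast. Non-binding: oven time (9 unused), butter (23 unused).
Since oven time, butter are not tight, their duals are 0.
Dual feasibility on the basic columns requires 1·y_labor + 2·y_yeast = 13, 2·y_labor + 3·y_yeast = 22.
→ y_labor = 5 and y_yeast = 4.
Shadow price of yeast = 4.

4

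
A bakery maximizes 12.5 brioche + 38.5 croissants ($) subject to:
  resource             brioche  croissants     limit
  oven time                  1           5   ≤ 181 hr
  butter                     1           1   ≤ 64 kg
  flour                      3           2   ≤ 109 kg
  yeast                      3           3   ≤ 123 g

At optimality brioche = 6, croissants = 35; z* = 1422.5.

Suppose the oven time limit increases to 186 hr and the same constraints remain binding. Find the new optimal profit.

Check each constraint at x*: oven time 181/181 (tight); butter 41/64 (slack 23); flour 88/109 (slack 21); yeast 123/123 (tight).
By complementary slackness, y = 0 for the non-binding constraints.
Dual feasibility on the basic columns requires 1·y_oven time + 3·y_yeast = 12.5, 5·y_oven time + 3·y_yeast = 38.5.
Solving: y_oven time = 6.5, y_yeast = 2.
Δz = y_oven time·Δb = 6.5 × (5) = 32.5, so new z* = 1422.5 + 32.5 = 1455.

1455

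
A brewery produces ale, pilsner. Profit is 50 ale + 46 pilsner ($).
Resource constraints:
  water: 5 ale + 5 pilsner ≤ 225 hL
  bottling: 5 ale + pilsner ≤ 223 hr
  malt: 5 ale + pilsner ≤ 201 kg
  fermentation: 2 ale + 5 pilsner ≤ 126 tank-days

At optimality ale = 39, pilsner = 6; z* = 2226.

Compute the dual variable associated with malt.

1

Binding: water and malt. Non-binding: bottling (22 unused), fermentation (18 unused).
By complementary slackness, y = 0 for the non-binding constraints.
The binding rows give the dual system: 5·y_water + 5·y_malt = 50 and 5·y_water + 1·y_malt = 46.
→ y_water = 9 and y_malt = 1.
Shadow price of malt = 1.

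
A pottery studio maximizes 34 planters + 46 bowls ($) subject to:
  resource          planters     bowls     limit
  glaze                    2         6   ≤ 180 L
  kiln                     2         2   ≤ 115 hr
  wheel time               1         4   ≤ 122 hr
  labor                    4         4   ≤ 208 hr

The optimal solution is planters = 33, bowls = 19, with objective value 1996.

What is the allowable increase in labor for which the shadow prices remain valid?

22

Binding constraints: glaze, labor. The basis is B = [[2,6],[4,4]] with det -16.
Per unit increase in labor, x* moves by d = (0.375, -0.125).
The basis stays optimal until kiln becomes binding; allowable increase = 22 hr.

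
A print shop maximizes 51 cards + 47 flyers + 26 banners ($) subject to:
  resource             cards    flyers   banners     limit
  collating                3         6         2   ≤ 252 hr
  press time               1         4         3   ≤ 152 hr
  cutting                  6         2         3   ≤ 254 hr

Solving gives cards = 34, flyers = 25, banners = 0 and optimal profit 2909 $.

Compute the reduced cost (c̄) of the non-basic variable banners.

Binding: collating and cutting. Non-binding: press time (18 unused).
Slack constraints have shadow price 0 (complementary slackness).
The binding rows give the dual system: 3·y_collating + 6·y_cutting = 51 and 6·y_collating + 2·y_cutting = 47.
This yields shadow prices y_collating = 6, y_cutting = 5.5.
Reduced cost of banners: c₃ − yᵀa₃ = 26 − (6·2 + 5.5·3) = 26 − 28.5 = -2.5.

-2.5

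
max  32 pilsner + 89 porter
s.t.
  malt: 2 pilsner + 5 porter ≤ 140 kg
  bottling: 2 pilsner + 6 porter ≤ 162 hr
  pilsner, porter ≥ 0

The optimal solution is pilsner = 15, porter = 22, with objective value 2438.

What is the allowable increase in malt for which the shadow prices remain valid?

Binding constraints: malt, bottling. The basis is B = [[2,5],[2,6]] with det 2.
Per unit increase in malt, x* moves by d = (3, -1).
The basis stays optimal until porter reaches 0; allowable increase = 22 kg.

22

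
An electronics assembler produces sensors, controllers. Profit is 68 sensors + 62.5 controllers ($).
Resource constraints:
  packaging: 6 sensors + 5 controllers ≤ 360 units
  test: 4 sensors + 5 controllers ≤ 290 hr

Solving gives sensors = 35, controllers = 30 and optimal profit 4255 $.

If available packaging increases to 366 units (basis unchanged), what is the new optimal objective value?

Both packaging and test are binding at x*.
The binding rows give the dual system: 6·y_packaging + 4·y_test = 68 and 5·y_packaging + 5·y_test = 62.5.
→ y_packaging = 9 and y_test = 3.5.
Δz = y_packaging·Δb = 9 × (6) = 54, so new z* = 4255 + 54 = 4309.

4309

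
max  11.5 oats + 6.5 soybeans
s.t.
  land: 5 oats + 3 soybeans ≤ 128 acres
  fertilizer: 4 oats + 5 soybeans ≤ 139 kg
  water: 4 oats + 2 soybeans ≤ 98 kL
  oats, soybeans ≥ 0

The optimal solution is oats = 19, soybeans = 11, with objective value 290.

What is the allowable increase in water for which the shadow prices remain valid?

Binding constraints: land, water. The basis is B = [[5,3],[4,2]] with det -2.
Per unit increase in water, x* moves by d = (1.5, -2.5).
The basis stays optimal until soybeans reaches 0; allowable increase = 4.4 kL.

4.4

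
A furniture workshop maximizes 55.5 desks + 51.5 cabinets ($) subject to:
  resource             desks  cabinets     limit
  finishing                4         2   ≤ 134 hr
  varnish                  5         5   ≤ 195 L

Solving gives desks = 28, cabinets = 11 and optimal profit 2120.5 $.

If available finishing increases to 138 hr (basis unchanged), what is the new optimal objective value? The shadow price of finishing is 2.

2128.5

Δb = 4, so new z* = 2120.5 + (2)·(4) = 2120.5 + 8 = 2128.5.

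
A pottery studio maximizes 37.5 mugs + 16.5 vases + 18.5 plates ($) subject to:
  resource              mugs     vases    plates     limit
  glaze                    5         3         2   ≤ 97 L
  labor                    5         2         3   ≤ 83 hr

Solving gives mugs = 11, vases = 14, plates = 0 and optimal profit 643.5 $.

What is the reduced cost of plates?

Both glaze and labor are binding at x*.
Dual feasibility on the basic columns requires 5·y_glaze + 5·y_labor = 37.5, 3·y_glaze + 2·y_labor = 16.5.
Solving: y_glaze = 1.5, y_labor = 6.
Reduced cost of plates: c₃ − yᵀa₃ = 18.5 − (1.5·2 + 6·3) = 18.5 − 21 = -2.5.

-2.5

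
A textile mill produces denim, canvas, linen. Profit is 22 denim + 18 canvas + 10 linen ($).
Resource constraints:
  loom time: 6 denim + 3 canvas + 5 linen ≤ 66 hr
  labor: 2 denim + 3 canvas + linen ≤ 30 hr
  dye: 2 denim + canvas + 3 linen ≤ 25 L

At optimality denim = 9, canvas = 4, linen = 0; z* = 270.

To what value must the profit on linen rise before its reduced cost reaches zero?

Check each constraint at x*: loom time 66/66 (tight); labor 30/30 (tight); dye 22/25 (slack 3).
Slack constraints have shadow price 0 (complementary slackness).
The binding rows give the dual system: 6·y_loom time + 2·y_labor = 22 and 3·y_loom time + 3·y_labor = 18.
Solving: y_loom time = 2.5, y_labor = 3.5.
linen enters the basis when its profit ≥ yᵀa₃ = 2.5·5 + 3.5·1 = 16.

16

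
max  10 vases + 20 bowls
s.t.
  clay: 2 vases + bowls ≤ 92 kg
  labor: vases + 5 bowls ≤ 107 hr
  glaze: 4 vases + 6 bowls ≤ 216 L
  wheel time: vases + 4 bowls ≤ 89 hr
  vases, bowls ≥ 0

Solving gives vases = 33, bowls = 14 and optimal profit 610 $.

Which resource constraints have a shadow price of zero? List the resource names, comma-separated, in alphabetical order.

clay, labor

clay: 80/92 (slack 12)
labor: 103/107 (slack 4)
glaze: 216/216 (binding)
wheel time: 89/89 (binding)
By complementary slackness, a constraint with positive slack has shadow price 0 → clay, labor.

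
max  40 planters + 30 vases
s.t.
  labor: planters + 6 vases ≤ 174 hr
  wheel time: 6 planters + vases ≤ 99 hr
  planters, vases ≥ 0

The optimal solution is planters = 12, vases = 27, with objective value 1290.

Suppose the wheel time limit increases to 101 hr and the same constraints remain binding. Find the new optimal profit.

Both labor and wheel time are binding at x*.
The binding rows give the dual system: 1·y_labor + 6·y_wheel time = 40 and 6·y_labor + 1·y_wheel time = 30.
→ y_labor = 4 and y_wheel time = 6.
Δz = y_wheel time·Δb = 6 × (2) = 12, so new z* = 1290 + 12 = 1302.

1302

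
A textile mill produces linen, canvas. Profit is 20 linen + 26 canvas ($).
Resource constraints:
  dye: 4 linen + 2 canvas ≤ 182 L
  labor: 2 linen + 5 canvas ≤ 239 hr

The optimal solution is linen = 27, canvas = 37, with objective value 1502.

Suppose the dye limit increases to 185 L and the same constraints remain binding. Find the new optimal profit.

1511

Check each constraint at x*: dye 182/182 (tight); labor 239/239 (tight).
From A_Bᵀ y = c: 4·y_dye + 2·y_labor = 20; 2·y_dye + 5·y_labor = 26.
→ y_dye = 3 and y_labor = 4.
Δz = y_dye·Δb = 3 × (3) = 9, so new z* = 1502 + 9 = 1511.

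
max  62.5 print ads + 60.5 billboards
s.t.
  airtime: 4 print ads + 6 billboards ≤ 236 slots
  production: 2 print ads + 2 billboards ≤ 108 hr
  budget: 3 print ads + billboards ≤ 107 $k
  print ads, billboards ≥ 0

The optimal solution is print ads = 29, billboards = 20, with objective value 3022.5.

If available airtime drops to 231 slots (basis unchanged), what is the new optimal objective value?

At the optimum: airtime uses 236 of 236 (binding); production uses 98 of 108 (slack = 10); budget uses 107 of 107 (binding).
Slack constraints have shadow price 0 (complementary slackness).
The binding rows give the dual system: 4·y_airtime + 3·y_budget = 62.5 and 6·y_airtime + 1·y_budget = 60.5.
This yields shadow prices y_airtime = 8.5, y_budget = 9.5.
Δz = y_airtime·Δb = 8.5 × (-5) = -42.5, so new z* = 3022.5 − 42.5 = 2980.

2980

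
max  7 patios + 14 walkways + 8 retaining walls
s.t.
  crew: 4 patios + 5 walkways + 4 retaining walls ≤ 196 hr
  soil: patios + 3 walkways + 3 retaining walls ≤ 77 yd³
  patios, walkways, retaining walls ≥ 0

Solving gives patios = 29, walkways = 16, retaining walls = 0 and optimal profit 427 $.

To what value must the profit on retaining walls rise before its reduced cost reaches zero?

13

Check each constraint at x*: crew 196/196 (tight); soil 77/77 (tight).
Dual feasibility on the basic columns requires 4·y_crew + 1·y_soil = 7, 5·y_crew + 3·y_soil = 14.
This yields shadow prices y_crew = 1, y_soil = 3.
retaining walls enters the basis when its profit ≥ yᵀa₃ = 1·4 + 3·3 = 13.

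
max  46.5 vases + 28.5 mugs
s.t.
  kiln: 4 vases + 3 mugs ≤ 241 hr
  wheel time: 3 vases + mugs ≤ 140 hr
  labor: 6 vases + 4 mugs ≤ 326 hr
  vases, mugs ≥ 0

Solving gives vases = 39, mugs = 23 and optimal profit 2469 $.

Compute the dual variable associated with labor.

6.5

Check each constraint at x*: kiln 225/241 (slack 16); wheel time 140/140 (tight); labor 326/326 (tight).
Slack constraints have shadow price 0 (complementary slackness).
The binding rows give the dual system: 3·y_wheel time + 6·y_labor = 46.5 and 1·y_wheel time + 4·y_labor = 28.5.
This yields shadow prices y_wheel time = 2.5, y_labor = 6.5.
Shadow price of labor = 6.5.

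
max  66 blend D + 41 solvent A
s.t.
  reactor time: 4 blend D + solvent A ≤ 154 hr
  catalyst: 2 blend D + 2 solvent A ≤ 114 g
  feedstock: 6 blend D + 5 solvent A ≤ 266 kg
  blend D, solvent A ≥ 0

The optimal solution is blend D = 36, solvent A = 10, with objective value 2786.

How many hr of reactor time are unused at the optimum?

reactor time used = 4·36 + 1·10 = 154; slack = 154 − 154 = 0.

0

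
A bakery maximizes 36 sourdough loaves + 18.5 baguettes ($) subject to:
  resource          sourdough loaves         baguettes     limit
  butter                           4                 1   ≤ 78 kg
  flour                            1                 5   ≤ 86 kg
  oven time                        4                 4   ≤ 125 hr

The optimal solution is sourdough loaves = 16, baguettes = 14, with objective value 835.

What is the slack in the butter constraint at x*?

0

butter used = 4·16 + 1·14 = 78; slack = 78 − 78 = 0.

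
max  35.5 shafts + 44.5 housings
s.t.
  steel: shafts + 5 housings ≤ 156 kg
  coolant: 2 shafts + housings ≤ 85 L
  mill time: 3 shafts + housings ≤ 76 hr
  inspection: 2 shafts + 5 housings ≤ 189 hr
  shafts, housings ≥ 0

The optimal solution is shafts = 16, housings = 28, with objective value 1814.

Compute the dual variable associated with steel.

Binding: steel and mill time. Non-binding: coolant (25 unused), inspection (17 unused).
Slack constraints have shadow price 0 (complementary slackness).
From A_Bᵀ y = c: 1·y_steel + 3·y_mill time = 35.5; 5·y_steel + 1·y_mill time = 44.5.
This yields shadow prices y_steel = 7, y_mill time = 9.5.
Shadow price of steel = 7.

7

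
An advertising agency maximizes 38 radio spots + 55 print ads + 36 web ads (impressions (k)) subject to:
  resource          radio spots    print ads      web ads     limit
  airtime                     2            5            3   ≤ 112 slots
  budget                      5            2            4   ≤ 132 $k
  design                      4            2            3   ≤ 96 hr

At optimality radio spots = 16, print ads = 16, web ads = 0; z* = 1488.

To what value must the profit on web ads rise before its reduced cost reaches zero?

At the optimum: airtime uses 112 of 112 (binding); budget uses 112 of 132 (slack = 20); design uses 96 of 96 (binding).
Since budget is not tight, its dual is 0.
From A_Bᵀ y = c: 2·y_airtime + 4·y_design = 38; 5·y_airtime + 2·y_design = 55.
This yields shadow prices y_airtime = 9, y_design = 5.
web ads enters the basis when its profit ≥ yᵀa₃ = 9·3 + 5·3 = 42.

42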